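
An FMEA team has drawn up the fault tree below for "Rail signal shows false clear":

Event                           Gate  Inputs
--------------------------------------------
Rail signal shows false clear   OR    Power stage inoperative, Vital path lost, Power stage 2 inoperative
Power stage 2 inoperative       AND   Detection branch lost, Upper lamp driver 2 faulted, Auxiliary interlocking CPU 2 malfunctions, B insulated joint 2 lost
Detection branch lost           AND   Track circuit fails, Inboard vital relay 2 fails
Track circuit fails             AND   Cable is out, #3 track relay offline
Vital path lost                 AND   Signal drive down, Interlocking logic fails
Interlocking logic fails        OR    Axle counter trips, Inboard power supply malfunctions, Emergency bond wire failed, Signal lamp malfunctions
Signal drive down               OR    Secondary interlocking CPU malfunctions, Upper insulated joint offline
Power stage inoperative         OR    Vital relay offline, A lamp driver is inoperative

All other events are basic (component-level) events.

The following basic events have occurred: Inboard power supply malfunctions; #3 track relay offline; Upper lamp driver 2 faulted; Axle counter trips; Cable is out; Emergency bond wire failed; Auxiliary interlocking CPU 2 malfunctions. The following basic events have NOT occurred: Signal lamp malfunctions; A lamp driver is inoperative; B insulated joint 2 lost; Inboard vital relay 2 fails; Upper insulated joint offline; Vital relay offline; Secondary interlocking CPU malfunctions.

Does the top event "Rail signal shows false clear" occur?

No

Power stage inoperative [OR]: Vital relay offline=not, A lamp driver is inoperative=not → no input occurs → does not occur.
Signal drive down [OR]: Secondary interlocking CPU malfunctions=not, Upper insulated joint offline=not → no input occurs → does not occur.
Interlocking logic fails [OR]: Axle counter trips=occurs, Inboard power supply malfunctions=occurs, Emergency bond wire failed=occurs, Signal lamp malfunctions=not → at least one input occurs → occurs.
Vital path lost [AND]: Signal drive down=not, Interlocking logic fails=occurs → not all inputs occur → does not occur.
Track circuit fails [AND]: Cable is out=occurs, #3 track relay offline=occurs → all inputs occur → occurs.
Detection branch lost [AND]: Track circuit fails=occurs, Inboard vital relay 2 fails=not → not all inputs occur → does not occur.
Power stage 2 inoperative [AND]: Detection branch lost=not, Upper lamp driver 2 faulted=occurs, Auxiliary interlocking CPU 2 malfunctions=occurs, B insulated joint 2 lost=not → not all inputs occur → does not occur.
Rail signal shows false clear [OR]: Power stage inoperative=not, Vital path lost=not, Power stage 2 inoperative=not → no input occurs → does not occur.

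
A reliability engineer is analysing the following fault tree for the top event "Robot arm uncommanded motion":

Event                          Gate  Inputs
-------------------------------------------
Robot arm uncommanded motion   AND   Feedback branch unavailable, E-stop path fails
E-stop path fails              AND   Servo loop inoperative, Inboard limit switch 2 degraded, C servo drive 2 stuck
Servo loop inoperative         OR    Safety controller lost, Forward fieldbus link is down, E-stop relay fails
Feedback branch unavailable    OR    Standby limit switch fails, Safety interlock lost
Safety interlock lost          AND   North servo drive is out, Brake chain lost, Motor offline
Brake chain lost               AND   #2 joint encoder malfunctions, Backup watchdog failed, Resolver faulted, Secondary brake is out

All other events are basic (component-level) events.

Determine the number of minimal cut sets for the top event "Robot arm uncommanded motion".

Brake chain lost [AND]: one cut set from each child combined → 1 × 1 × 1 × 1 = 1 cut set(s).
Safety interlock lost [AND]: one cut set from each child combined → 1 × 1 × 1 = 1 cut set(s).
Feedback branch unavailable [OR]: union of children's cut sets → 2 cut set(s).
Servo loop inoperative [OR]: union of children's cut sets → 3 cut set(s).
E-stop path fails [AND]: one cut set from each child combined → 3 × 1 × 1 = 3 cut set(s).
Robot arm uncommanded motion [AND]: one cut set from each child combined → 2 × 3 = 6 cut set(s).
Minimal cut sets: {C servo drive 2 stuck, Inboard limit switch 2 degraded, Safety controller lost, Standby limit switch fails}; {C servo drive 2 stuck, Forward fieldbus link is down, Inboard limit switch 2 degraded, Standby limit switch fails}; {C servo drive 2 stuck, E-stop relay fails, Inboard limit switch 2 degraded, Standby limit switch fails}; {#2 joint encoder malfunctions, Backup watchdog failed, C servo drive 2 stuck, Inboard limit switch 2 degraded, Motor offline, North servo drive is out, Resolver faulted, Safety controller lost, Secondary brake is out}; {#2 joint encoder malfunctions, Backup watchdog failed, C servo drive 2 stuck, Forward fieldbus link is down, Inboard limit switch 2 degraded, Motor offline, North servo drive is out, Resolver faulted, Secondary brake is out}; {#2 joint encoder malfunctions, Backup watchdog failed, C servo drive 2 stuck, E-stop relay fails, Inboard limit switch 2 degraded, Motor offline, North servo drive is out, Resolver faulted, Secondary brake is out}.

6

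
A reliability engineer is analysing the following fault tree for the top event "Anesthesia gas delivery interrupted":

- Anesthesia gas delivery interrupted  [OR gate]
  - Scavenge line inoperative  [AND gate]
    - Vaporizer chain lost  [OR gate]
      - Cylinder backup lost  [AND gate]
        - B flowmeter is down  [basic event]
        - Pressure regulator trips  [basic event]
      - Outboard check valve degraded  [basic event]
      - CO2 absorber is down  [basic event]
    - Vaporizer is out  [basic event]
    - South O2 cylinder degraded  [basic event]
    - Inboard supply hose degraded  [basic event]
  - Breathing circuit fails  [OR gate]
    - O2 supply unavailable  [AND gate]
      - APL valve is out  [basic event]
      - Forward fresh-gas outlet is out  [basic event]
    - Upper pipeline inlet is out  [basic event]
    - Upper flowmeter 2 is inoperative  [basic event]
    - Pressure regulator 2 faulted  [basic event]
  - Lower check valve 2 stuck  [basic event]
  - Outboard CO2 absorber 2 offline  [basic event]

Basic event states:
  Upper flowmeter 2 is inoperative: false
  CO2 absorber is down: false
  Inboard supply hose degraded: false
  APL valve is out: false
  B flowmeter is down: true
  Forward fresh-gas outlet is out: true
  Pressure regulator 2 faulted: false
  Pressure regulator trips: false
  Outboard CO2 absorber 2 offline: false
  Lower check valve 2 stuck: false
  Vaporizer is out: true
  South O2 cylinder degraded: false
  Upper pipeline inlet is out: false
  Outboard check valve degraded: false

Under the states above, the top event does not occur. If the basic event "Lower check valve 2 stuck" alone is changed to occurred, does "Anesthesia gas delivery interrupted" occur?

Yes

Counterfactual: set "Lower check valve 2 stuck" to occurred.
Cylinder backup lost [AND]: B flowmeter is down=occurs, Pressure regulator trips=not → not all inputs occur → does not occur.
Vaporizer chain lost [OR]: Cylinder backup lost=not, Outboard check valve degraded=not, CO2 absorber is down=not → no input occurs → does not occur.
Scavenge line inoperative [AND]: Vaporizer chain lost=not, Vaporizer is out=occurs, South O2 cylinder degraded=not, Inboard supply hose degraded=not → not all inputs occur → does not occur.
O2 supply unavailable [AND]: APL valve is out=not, Forward fresh-gas outlet is out=occurs → not all inputs occur → does not occur.
Breathing circuit fails [OR]: O2 supply unavailable=not, Upper pipeline inlet is out=not, Upper flowmeter 2 is inoperative=not, Pressure regulator 2 faulted=not → no input occurs → does not occur.
Anesthesia gas delivery interrupted [OR]: Scavenge line inoperative=not, Breathing circuit fails=not, Lower check valve 2 stuck=occurs, Outboard CO2 absorber 2 offline=not → at least one input occurs → occurs.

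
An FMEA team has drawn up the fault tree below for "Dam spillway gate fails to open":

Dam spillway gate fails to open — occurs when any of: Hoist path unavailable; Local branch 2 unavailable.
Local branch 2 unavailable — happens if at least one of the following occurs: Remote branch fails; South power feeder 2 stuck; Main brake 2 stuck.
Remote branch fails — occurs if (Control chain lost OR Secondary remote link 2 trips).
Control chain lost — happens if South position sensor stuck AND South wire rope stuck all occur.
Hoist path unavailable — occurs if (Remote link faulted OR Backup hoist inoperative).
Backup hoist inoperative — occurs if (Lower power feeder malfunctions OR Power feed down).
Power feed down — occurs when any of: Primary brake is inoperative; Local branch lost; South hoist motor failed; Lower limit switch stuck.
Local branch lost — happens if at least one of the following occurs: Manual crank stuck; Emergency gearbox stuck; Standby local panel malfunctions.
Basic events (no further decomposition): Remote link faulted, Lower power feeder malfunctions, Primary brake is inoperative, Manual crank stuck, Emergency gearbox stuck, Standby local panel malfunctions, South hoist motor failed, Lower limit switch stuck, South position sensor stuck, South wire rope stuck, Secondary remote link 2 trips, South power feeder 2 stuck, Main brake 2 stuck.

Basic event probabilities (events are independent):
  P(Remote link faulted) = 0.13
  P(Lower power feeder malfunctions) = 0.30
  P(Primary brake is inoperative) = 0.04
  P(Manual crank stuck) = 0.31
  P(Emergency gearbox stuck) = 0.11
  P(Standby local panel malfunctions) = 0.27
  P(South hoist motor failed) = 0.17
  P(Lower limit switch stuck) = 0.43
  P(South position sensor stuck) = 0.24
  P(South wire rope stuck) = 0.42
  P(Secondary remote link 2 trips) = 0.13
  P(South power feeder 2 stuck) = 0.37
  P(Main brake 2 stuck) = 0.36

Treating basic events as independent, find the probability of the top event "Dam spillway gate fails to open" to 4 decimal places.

P(Local branch lost) [OR] = 1 − (1−0.31) × (1−0.11) × (1−0.27) = 0.551707
P(Power feed down) [OR] = 1 − (1−0.04) × (1−0.551707) × (1−0.17) × (1−0.43) = 0.796396
P(Backup hoist inoperative) [OR] = 1 − (1−0.30) × (1−0.796396) = 0.857477
P(Hoist path unavailable) [OR] = 1 − (1−0.13) × (1−0.857477) = 0.876005
P(Control chain lost) [AND] = 0.24 × 0.42 = 0.100800
P(Remote branch fails) [OR] = 1 − (1−0.100800) × (1−0.13) = 0.217696
P(Local branch 2 unavailable) [OR] = 1 − (1−0.217696) × (1−0.37) × (1−0.36) = 0.684575
P(Dam spillway gate fails to open) [OR] = 1 − (1−0.876005) × (1−0.684575) = 0.960889
Rounded to 4 decimal places: P(Dam spillway gate fails to open) ≈ 0.9609.

0.9609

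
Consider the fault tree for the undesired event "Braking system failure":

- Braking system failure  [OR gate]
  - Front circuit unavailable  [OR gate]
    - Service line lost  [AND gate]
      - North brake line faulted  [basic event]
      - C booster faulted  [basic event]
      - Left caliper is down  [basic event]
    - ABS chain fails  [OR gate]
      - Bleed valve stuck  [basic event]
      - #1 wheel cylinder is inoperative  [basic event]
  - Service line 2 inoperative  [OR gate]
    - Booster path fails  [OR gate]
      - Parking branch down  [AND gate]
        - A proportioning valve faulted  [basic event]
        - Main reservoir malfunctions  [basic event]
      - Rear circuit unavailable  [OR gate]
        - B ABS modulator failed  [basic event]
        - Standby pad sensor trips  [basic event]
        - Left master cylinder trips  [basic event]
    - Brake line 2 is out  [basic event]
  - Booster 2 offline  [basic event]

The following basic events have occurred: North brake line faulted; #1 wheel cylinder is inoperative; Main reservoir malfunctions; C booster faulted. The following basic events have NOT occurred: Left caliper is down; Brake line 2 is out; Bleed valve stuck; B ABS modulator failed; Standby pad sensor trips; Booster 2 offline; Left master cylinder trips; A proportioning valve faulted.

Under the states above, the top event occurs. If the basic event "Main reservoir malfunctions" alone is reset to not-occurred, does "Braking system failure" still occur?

Yes

Counterfactual: set "Main reservoir malfunctions" to not occurred.
Service line lost [AND]: North brake line faulted=occurs, C booster faulted=occurs, Left caliper is down=not → not all inputs occur → does not occur.
ABS chain fails [OR]: Bleed valve stuck=not, #1 wheel cylinder is inoperative=occurs → at least one input occurs → occurs.
Front circuit unavailable [OR]: Service line lost=not, ABS chain fails=occurs → at least one input occurs → occurs.
Parking branch down [AND]: A proportioning valve faulted=not, Main reservoir malfunctions=not → not all inputs occur → does not occur.
Rear circuit unavailable [OR]: B ABS modulator failed=not, Standby pad sensor trips=not, Left master cylinder trips=not → no input occurs → does not occur.
Booster path fails [OR]: Parking branch down=not, Rear circuit unavailable=not → no input occurs → does not occur.
Service line 2 inoperative [OR]: Booster path fails=not, Brake line 2 is out=not → no input occurs → does not occur.
Braking system failure [OR]: Front circuit unavailable=occurs, Service line 2 inoperative=not, Booster 2 offline=not → at least one input occurs → occurs.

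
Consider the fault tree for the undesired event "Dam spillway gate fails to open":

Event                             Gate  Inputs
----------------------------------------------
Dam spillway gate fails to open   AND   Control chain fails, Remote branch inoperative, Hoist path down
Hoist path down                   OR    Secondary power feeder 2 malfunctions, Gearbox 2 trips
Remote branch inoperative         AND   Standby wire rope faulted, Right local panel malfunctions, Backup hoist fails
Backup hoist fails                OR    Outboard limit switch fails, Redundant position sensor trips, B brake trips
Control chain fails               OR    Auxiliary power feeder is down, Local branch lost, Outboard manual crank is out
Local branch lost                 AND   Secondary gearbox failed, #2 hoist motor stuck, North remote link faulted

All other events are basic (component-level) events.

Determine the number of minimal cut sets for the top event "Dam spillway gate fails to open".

18

Local branch lost [AND]: one cut set from each child combined → 1 × 1 × 1 = 1 cut set(s).
Control chain fails [OR]: union of children's cut sets → 3 cut set(s).
Backup hoist fails [OR]: union of children's cut sets → 3 cut set(s).
Remote branch inoperative [AND]: one cut set from each child combined → 1 × 1 × 3 = 3 cut set(s).
Hoist path down [OR]: union of children's cut sets → 2 cut set(s).
Dam spillway gate fails to open [AND]: one cut set from each child combined → 3 × 3 × 2 = 18 cut set(s).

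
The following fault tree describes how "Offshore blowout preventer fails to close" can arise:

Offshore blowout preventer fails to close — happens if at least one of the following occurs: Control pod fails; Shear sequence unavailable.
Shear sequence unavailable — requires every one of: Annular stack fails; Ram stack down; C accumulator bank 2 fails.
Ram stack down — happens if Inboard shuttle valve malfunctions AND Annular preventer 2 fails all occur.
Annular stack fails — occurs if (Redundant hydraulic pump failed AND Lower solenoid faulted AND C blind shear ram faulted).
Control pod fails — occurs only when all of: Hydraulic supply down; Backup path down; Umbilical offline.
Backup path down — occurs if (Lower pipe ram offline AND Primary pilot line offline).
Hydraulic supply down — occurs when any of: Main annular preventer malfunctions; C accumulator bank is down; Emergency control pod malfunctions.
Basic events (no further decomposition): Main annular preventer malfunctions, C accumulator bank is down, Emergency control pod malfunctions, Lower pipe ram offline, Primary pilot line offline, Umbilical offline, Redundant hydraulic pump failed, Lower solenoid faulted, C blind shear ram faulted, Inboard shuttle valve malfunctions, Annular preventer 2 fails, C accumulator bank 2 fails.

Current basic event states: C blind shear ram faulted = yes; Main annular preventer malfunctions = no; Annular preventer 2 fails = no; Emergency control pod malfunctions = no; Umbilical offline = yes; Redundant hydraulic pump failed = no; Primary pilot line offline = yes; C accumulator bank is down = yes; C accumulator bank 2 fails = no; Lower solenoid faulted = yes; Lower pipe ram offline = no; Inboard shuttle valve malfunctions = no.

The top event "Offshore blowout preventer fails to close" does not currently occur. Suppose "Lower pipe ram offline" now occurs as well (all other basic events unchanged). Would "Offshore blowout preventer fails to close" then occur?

Yes

Counterfactual: set "Lower pipe ram offline" to occurred.
Hydraulic supply down [OR]: Main annular preventer malfunctions=not, C accumulator bank is down=occurs, Emergency control pod malfunctions=not → at least one input occurs → occurs.
Backup path down [AND]: Lower pipe ram offline=occurs, Primary pilot line offline=occurs → all inputs occur → occurs.
Control pod fails [AND]: Hydraulic supply down=occurs, Backup path down=occurs, Umbilical offline=occurs → all inputs occur → occurs.
Annular stack fails [AND]: Redundant hydraulic pump failed=not, Lower solenoid faulted=occurs, C blind shear ram faulted=occurs → not all inputs occur → does not occur.
Ram stack down [AND]: Inboard shuttle valve malfunctions=not, Annular preventer 2 fails=not → not all inputs occur → does not occur.
Shear sequence unavailable [AND]: Annular stack fails=not, Ram stack down=not, C accumulator bank 2 fails=not → not all inputs occur → does not occur.
Offshore blowout preventer fails to close [OR]: Control pod fails=occurs, Shear sequence unavailable=not → at least one input occurs → occurs.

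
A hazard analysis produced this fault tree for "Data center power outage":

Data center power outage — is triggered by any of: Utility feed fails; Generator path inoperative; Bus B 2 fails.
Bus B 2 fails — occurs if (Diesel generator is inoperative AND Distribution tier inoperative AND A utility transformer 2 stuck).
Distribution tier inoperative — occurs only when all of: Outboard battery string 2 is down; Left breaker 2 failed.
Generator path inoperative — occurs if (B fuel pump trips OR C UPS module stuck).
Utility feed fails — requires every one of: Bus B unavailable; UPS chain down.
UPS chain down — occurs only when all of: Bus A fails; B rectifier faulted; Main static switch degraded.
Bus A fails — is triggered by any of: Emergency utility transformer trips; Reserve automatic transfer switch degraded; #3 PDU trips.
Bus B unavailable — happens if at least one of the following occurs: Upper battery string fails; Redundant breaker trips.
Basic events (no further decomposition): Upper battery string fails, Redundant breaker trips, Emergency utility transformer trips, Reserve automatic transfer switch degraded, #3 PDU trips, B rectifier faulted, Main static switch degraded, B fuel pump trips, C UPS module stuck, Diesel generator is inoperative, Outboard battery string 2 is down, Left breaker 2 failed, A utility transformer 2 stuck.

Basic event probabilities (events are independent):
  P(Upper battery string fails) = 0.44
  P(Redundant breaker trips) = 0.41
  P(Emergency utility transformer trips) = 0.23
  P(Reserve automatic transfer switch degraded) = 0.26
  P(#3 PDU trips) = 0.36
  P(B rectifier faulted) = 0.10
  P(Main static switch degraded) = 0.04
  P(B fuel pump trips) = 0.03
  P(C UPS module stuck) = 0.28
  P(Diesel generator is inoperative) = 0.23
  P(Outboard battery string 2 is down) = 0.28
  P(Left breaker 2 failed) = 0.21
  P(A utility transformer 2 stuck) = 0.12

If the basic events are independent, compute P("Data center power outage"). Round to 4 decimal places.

0.3039

P(Bus B unavailable) [OR] = 1 − (1−0.44) × (1−0.41) = 0.669600
P(Bus A fails) [OR] = 1 − (1−0.23) × (1−0.26) × (1−0.36) = 0.635328
P(UPS chain down) [AND] = 0.635328 × 0.10 × 0.04 = 0.002541
P(Utility feed fails) [AND] = 0.669600 × 0.002541 = 0.001701
P(Generator path inoperative) [OR] = 1 − (1−0.03) × (1−0.28) = 0.301600
P(Distribution tier inoperative) [AND] = 0.28 × 0.21 = 0.058800
P(Bus B 2 fails) [AND] = 0.23 × 0.058800 × 0.12 = 0.001623
P(Data center power outage) [OR] = 1 − (1−0.001701) × (1−0.301600) × (1−0.001623) = 0.303920
Rounded to 4 decimal places: P(Data center power outage) ≈ 0.3039.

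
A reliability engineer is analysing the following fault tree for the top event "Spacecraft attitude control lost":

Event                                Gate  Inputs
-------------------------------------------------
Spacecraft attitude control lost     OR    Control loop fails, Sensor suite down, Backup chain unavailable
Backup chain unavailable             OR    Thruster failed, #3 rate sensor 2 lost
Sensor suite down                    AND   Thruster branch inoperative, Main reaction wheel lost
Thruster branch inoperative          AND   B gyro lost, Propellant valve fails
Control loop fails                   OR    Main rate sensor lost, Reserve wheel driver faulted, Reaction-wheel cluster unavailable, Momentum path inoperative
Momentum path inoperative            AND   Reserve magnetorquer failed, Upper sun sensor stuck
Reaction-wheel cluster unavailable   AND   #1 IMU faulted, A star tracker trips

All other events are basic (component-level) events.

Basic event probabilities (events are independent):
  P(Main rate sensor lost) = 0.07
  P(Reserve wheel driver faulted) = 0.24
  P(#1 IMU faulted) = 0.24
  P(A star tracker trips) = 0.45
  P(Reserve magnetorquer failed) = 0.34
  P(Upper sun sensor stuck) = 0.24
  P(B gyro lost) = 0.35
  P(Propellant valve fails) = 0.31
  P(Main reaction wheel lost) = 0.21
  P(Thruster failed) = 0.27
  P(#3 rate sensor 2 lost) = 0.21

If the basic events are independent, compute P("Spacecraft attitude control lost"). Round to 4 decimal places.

P(Reaction-wheel cluster unavailable) [AND] = 0.24 × 0.45 = 0.108000
P(Momentum path inoperative) [AND] = 0.34 × 0.24 = 0.081600
P(Control loop fails) [OR] = 1 − (1−0.07) × (1−0.24) × (1−0.108000) × (1−0.081600) = 0.420980
P(Thruster branch inoperative) [AND] = 0.35 × 0.31 = 0.108500
P(Sensor suite down) [AND] = 0.108500 × 0.21 = 0.022785
P(Backup chain unavailable) [OR] = 1 − (1−0.27) × (1−0.21) = 0.423300
P(Spacecraft attitude control lost) [OR] = 1 − (1−0.420980) × (1−0.022785) × (1−0.423300) = 0.673688
Rounded to 4 decimal places: P(Spacecraft attitude control lost) ≈ 0.6737.

0.6737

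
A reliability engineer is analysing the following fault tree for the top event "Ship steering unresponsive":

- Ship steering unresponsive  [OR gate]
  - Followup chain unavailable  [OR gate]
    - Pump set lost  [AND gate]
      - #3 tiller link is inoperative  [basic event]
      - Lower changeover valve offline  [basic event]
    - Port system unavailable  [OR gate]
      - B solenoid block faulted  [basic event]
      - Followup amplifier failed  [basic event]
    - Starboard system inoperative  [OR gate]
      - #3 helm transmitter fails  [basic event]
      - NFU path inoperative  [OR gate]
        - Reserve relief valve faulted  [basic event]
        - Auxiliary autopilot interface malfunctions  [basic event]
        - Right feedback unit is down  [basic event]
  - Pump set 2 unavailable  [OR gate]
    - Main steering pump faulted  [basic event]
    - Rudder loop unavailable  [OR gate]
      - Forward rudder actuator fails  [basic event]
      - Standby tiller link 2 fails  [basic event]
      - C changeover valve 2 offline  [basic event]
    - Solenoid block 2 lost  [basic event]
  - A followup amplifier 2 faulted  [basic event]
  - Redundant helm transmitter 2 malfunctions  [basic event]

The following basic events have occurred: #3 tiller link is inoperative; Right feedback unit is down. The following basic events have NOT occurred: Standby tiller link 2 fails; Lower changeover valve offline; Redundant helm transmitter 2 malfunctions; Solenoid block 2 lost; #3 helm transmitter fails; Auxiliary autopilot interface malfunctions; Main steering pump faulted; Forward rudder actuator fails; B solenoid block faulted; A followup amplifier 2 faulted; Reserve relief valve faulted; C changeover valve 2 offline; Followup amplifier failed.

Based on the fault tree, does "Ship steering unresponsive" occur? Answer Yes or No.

Yes

Pump set lost [AND]: #3 tiller link is inoperative=occurs, Lower changeover valve offline=not → not all inputs occur → does not occur.
Port system unavailable [OR]: B solenoid block faulted=not, Followup amplifier failed=not → no input occurs → does not occur.
NFU path inoperative [OR]: Reserve relief valve faulted=not, Auxiliary autopilot interface malfunctions=not, Right feedback unit is down=occurs → at least one input occurs → occurs.
Starboard system inoperative [OR]: #3 helm transmitter fails=not, NFU path inoperative=occurs → at least one input occurs → occurs.
Followup chain unavailable [OR]: Pump set lost=not, Port system unavailable=not, Starboard system inoperative=occurs → at least one input occurs → occurs.
Rudder loop unavailable [OR]: Forward rudder actuator fails=not, Standby tiller link 2 fails=not, C changeover valve 2 offline=not → no input occurs → does not occur.
Pump set 2 unavailable [OR]: Main steering pump faulted=not, Rudder loop unavailable=not, Solenoid block 2 lost=not → no input occurs → does not occur.
Ship steering unresponsive [OR]: Followup chain unavailable=occurs, Pump set 2 unavailable=not, A followup amplifier 2 faulted=not, Redundant helm transmitter 2 malfunctions=not → at least one input occurs → occurs.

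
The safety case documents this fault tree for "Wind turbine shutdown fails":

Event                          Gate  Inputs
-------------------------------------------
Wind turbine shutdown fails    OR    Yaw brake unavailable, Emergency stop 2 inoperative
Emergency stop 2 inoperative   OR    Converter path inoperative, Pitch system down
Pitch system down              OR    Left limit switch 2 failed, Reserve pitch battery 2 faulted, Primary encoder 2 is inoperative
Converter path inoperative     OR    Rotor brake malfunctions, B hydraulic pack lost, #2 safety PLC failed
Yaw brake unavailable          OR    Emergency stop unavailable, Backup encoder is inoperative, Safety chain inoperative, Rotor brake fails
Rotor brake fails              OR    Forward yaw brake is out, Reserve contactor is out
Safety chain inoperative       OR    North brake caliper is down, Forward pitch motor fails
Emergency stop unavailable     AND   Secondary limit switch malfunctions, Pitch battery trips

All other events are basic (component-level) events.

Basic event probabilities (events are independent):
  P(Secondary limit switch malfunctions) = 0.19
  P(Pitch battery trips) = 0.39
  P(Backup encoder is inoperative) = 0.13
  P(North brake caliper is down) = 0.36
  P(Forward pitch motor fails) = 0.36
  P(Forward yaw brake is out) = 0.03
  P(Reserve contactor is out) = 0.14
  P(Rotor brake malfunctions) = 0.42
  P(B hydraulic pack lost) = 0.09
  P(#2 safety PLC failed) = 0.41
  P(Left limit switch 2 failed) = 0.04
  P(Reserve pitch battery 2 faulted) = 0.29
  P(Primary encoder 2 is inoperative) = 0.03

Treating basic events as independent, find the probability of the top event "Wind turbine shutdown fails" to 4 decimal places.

P(Emergency stop unavailable) [AND] = 0.19 × 0.39 = 0.074100
P(Safety chain inoperative) [OR] = 1 − (1−0.36) × (1−0.36) = 0.590400
P(Rotor brake fails) [OR] = 1 − (1−0.03) × (1−0.14) = 0.165800
P(Yaw brake unavailable) [OR] = 1 − (1−0.074100) × (1−0.13) × (1−0.590400) × (1−0.165800) = 0.724759
P(Converter path inoperative) [OR] = 1 − (1−0.42) × (1−0.09) × (1−0.41) = 0.688598
P(Pitch system down) [OR] = 1 − (1−0.04) × (1−0.29) × (1−0.03) = 0.338848
P(Emergency stop 2 inoperative) [OR] = 1 − (1−0.688598) × (1−0.338848) = 0.794116
P(Wind turbine shutdown fails) [OR] = 1 − (1−0.724759) × (1−0.794116) = 0.943332
Rounded to 4 decimal places: P(Wind turbine shutdown fails) ≈ 0.9433.

0.9433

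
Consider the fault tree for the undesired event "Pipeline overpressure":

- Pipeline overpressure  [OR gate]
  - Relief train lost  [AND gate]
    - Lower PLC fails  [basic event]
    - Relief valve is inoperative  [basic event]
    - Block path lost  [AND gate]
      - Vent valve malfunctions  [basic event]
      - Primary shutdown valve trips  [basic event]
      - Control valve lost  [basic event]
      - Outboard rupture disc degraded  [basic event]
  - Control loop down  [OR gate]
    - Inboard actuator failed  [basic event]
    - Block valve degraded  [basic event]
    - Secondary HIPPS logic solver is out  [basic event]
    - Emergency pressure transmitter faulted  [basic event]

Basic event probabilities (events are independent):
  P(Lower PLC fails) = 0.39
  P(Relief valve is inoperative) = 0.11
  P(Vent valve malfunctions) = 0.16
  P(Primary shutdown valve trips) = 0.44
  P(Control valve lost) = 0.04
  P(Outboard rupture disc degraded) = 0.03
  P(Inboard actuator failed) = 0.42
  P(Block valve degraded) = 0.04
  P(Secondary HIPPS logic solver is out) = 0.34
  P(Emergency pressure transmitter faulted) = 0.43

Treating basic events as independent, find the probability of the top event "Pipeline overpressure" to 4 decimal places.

0.7905

P(Block path lost) [AND] = 0.16 × 0.44 × 0.04 × 0.03 = 0.000084
P(Relief train lost) [AND] = 0.39 × 0.11 × 0.000084 = 0.000004
P(Control loop down) [OR] = 1 − (1−0.42) × (1−0.04) × (1−0.34) × (1−0.43) = 0.790532
P(Pipeline overpressure) [OR] = 1 − (1−0.000004) × (1−0.790532) = 0.790533
Rounded to 4 decimal places: P(Pipeline overpressure) ≈ 0.7905.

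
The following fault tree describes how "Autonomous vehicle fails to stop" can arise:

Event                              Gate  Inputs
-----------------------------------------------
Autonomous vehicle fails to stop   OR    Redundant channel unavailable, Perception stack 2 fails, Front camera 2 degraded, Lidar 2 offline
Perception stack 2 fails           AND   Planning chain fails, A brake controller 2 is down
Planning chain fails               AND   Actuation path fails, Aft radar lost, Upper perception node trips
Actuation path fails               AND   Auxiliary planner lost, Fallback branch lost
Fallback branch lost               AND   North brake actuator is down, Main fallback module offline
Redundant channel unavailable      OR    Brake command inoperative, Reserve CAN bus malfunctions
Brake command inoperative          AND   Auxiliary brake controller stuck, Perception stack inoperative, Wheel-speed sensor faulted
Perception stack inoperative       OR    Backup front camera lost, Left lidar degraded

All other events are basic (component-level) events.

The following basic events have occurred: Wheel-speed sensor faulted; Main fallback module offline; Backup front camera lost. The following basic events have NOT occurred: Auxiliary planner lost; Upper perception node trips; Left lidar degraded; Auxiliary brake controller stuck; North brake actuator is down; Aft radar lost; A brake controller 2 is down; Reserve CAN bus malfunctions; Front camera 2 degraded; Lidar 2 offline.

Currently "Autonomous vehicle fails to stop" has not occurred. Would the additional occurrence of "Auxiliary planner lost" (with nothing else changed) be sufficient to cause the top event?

No

Counterfactual: set "Auxiliary planner lost" to occurred.
Perception stack inoperative [OR]: Backup front camera lost=occurs, Left lidar degraded=not → at least one input occurs → occurs.
Brake command inoperative [AND]: Auxiliary brake controller stuck=not, Perception stack inoperative=occurs, Wheel-speed sensor faulted=occurs → not all inputs occur → does not occur.
Redundant channel unavailable [OR]: Brake command inoperative=not, Reserve CAN bus malfunctions=not → no input occurs → does not occur.
Fallback branch lost [AND]: North brake actuator is down=not, Main fallback module offline=occurs → not all inputs occur → does not occur.
Actuation path fails [AND]: Auxiliary planner lost=occurs, Fallback branch lost=not → not all inputs occur → does not occur.
Planning chain fails [AND]: Actuation path fails=not, Aft radar lost=not, Upper perception node trips=not → not all inputs occur → does not occur.
Perception stack 2 fails [AND]: Planning chain fails=not, A brake controller 2 is down=not → not all inputs occur → does not occur.
Autonomous vehicle fails to stop [OR]: Redundant channel unavailable=not, Perception stack 2 fails=not, Front camera 2 degraded=not, Lidar 2 offline=not → no input occurs → does not occur.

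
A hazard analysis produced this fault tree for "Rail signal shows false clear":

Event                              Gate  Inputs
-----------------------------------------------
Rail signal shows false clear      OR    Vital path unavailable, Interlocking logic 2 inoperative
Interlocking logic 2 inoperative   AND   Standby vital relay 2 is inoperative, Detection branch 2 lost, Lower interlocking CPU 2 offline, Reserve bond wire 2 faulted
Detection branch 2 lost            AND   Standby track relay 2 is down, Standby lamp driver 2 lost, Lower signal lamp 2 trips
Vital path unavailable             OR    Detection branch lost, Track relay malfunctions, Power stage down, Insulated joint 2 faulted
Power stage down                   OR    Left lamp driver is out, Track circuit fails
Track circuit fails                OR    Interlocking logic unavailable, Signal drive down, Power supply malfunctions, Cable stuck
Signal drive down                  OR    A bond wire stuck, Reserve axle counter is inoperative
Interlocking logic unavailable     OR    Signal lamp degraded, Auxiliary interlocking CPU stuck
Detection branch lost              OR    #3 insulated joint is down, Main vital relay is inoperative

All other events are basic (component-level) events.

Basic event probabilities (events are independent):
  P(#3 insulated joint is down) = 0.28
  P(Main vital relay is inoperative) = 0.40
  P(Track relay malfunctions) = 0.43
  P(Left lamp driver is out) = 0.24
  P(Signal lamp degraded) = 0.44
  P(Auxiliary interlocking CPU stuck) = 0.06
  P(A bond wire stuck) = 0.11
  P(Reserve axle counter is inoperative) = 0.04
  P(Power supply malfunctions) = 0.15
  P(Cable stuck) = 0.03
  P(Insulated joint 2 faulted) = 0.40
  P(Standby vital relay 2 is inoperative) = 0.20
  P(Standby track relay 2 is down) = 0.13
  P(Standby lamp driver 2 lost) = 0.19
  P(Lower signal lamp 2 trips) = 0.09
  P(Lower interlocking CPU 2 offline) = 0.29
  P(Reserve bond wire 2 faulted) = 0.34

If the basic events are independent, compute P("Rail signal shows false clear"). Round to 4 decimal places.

0.9584

P(Detection branch lost) [OR] = 1 − (1−0.28) × (1−0.40) = 0.568000
P(Interlocking logic unavailable) [OR] = 1 − (1−0.44) × (1−0.06) = 0.473600
P(Signal drive down) [OR] = 1 − (1−0.11) × (1−0.04) = 0.145600
P(Track circuit fails) [OR] = 1 − (1−0.473600) × (1−0.145600) × (1−0.15) × (1−0.03) = 0.629176
P(Power stage down) [OR] = 1 − (1−0.24) × (1−0.629176) = 0.718174
P(Vital path unavailable) [OR] = 1 − (1−0.568000) × (1−0.43) × (1−0.718174) × (1−0.40) = 0.958362
P(Detection branch 2 lost) [AND] = 0.13 × 0.19 × 0.09 = 0.002223
P(Interlocking logic 2 inoperative) [AND] = 0.20 × 0.002223 × 0.29 × 0.34 = 0.000044
P(Rail signal shows false clear) [OR] = 1 − (1−0.958362) × (1−0.000044) = 0.958364
Rounded to 4 decimal places: P(Rail signal shows false clear) ≈ 0.9584.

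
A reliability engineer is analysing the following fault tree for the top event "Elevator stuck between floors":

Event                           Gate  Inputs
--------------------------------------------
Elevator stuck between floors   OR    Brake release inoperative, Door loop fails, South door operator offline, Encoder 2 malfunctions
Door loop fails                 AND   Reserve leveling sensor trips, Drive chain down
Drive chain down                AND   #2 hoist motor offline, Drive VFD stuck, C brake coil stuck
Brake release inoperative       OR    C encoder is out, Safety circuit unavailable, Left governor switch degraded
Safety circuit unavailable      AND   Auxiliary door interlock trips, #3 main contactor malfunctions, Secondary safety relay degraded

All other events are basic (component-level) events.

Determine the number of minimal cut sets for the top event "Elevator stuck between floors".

Safety circuit unavailable [AND]: one cut set from each child combined → 1 × 1 × 1 = 1 cut set(s).
Brake release inoperative [OR]: union of children's cut sets → 3 cut set(s).
Drive chain down [AND]: one cut set from each child combined → 1 × 1 × 1 = 1 cut set(s).
Door loop fails [AND]: one cut set from each child combined → 1 × 1 = 1 cut set(s).
Elevator stuck between floors [OR]: union of children's cut sets → 6 cut set(s).
Minimal cut sets: {C encoder is out}; {#3 main contactor malfunctions, Auxiliary door interlock trips, Secondary safety relay degraded}; {Left governor switch degraded}; {#2 hoist motor offline, C brake coil stuck, Drive VFD stuck, Reserve leveling sensor trips}; {South door operator offline}; {Encoder 2 malfunctions}.

6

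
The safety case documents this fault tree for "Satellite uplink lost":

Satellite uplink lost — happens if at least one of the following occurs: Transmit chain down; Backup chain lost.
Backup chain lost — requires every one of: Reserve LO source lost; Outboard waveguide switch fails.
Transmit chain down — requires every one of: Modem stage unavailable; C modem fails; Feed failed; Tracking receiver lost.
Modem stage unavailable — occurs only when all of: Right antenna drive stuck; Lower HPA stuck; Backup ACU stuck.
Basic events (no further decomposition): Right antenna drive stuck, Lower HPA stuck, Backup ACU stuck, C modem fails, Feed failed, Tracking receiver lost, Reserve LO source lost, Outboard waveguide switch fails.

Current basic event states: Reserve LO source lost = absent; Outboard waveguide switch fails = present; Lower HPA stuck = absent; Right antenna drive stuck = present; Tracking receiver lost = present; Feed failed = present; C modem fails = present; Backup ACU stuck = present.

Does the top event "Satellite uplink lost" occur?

Modem stage unavailable [AND]: Right antenna drive stuck=occurs, Lower HPA stuck=not, Backup ACU stuck=occurs → not all inputs occur → does not occur.
Transmit chain down [AND]: Modem stage unavailable=not, C modem fails=occurs, Feed failed=occurs, Tracking receiver lost=occurs → not all inputs occur → does not occur.
Backup chain lost [AND]: Reserve LO source lost=not, Outboard waveguide switch fails=occurs → not all inputs occur → does not occur.
Satellite uplink lost [OR]: Transmit chain down=not, Backup chain lost=not → no input occurs → does not occur.

No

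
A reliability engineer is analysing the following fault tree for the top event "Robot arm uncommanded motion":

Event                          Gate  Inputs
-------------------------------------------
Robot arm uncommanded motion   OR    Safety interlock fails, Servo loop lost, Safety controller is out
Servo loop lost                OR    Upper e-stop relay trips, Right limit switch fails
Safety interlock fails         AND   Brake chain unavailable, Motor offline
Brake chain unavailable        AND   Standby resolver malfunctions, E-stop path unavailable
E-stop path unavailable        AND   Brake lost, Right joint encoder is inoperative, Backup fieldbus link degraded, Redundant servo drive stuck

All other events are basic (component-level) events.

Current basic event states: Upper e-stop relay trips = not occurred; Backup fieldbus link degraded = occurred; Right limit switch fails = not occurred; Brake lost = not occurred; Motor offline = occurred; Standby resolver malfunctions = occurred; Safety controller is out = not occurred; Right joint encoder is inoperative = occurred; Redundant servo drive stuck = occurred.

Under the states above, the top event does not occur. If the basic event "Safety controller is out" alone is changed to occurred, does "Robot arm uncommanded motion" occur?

Yes

Counterfactual: set "Safety controller is out" to occurred.
E-stop path unavailable [AND]: Brake lost=not, Right joint encoder is inoperative=occurs, Backup fieldbus link degraded=occurs, Redundant servo drive stuck=occurs → not all inputs occur → does not occur.
Brake chain unavailable [AND]: Standby resolver malfunctions=occurs, E-stop path unavailable=not → not all inputs occur → does not occur.
Safety interlock fails [AND]: Brake chain unavailable=not, Motor offline=occurs → not all inputs occur → does not occur.
Servo loop lost [OR]: Upper e-stop relay trips=not, Right limit switch fails=not → no input occurs → does not occur.
Robot arm uncommanded motion [OR]: Safety interlock fails=not, Servo loop lost=not, Safety controller is out=occurs → at least one input occurs → occurs.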